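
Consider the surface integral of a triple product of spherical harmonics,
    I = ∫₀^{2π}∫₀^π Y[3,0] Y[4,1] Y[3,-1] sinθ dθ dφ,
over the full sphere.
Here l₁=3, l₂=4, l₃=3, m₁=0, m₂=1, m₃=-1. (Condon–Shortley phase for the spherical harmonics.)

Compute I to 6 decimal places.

Checks pass: Σm=0; 10 even; l₃=3∈[1,7].
(2·3+1)(2·4+1)(2·3+1) = 441
Δ: 4! 2! 4! / 11! → 1/34650
sum: t=1:−1/72 t=2:+1/16 t=3:−1/72 = 5/144
3j²(3 4 3; 0 0 0) = Δ·Π!·Σ² = 2/77  (sign -1)
sum: t=1:−1/288 t=2:+1/24 t=3:−1/48 = 5/288
3j²(3 4 3; 0 1 -1) = Δ·Π!·Σ² = 5/462  (sign +1)
combine: 4πI² = 441·2/77·5/462 = 15/121
take √, sign -1: I = -0.09932258

-0.099323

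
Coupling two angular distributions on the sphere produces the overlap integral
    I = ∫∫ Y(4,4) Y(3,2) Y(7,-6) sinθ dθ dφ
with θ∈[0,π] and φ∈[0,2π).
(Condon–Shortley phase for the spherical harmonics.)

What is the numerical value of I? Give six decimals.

0.241725

Rules hold: Σm=0, L=14 even, 1≤7≤7.
N = 9·7·15 = 945
Δ = 0!·8!·6!/15! = 1/45045
Racah Σ t=0..0: t=0:+1/20736 = 1/20736
⇒ 3j(4 3 7; 0 0 0)² = 35/1287, sgn -1
Racah Σ t=0..0: t=0:+1/4838400 = 1/4838400
⇒ 3j(4 3 7; 4 2 -6)² = 1/35, sgn -1
4πI² = N·(3j₀)²·(3jₘ)² = 105/143
I = +1·√(0.734266/4π) = 0.24172507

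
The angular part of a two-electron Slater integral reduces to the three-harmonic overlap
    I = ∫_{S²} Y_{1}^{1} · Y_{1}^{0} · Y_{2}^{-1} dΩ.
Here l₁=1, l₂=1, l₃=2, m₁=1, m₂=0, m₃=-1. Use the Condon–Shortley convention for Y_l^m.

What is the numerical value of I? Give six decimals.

Rules hold: Σm=0, L=4 even, 0≤2≤2.
N = 3·3·5 = 45
Δ = 0!·2!·2!/5! = 1/30
Racah Σ t=0..0: t=0:+1/1 = 1/1
⇒ 3j(1 1 2; 0 0 0)² = 2/15, sgn +1
Racah Σ t=0..0: t=0:+1/2 = 1/2
⇒ 3j(1 1 2; 1 0 -1)² = 1/10, sgn -1
4πI² = N·(3j₀)²·(3jₘ)² = 3/5
I = -1·√(0.6/4π) = -0.21850969

-0.218510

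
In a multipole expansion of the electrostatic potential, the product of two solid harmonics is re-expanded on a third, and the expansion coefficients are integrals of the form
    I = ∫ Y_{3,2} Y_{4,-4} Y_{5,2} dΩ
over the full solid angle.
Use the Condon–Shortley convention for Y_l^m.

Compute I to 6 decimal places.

Checks pass: Σm=0; 12 even; l₃=5∈[1,7].
(2·3+1)(2·4+1)(2·5+1) = 693
Δ: 2! 4! 6! / 13! → 1/180180
sum: t=0:+1/576 t=1:−1/144 t=2:+1/576 = -1/288
3j²(3 4 5; 0 0 0) = Δ·Π!·Σ² = 20/1001  (sign +1)
sum: t=0:+1/8640 = 1/8640
3j²(3 4 5; 2 -4 2) = Δ·Π!·Σ² = 14/1287  (sign -1)
combine: 4πI² = 693·20/1001·14/1287 = 280/1859
take √, sign -1: I = -0.10947990

-0.109480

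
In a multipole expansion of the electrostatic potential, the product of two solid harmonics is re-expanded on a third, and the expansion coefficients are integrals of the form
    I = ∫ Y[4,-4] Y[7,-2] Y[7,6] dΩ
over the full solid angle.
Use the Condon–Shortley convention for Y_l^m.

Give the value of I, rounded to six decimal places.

m-sum 0 ✓  L=18 even ✓  3≤7≤11 ✓
Π(2lᵢ+1) = 9×15×15 = 2025
triangle coeff Δ(4,7,7) = 1/58198140
Σ_t [0,4]: t=0:+1/17418240 t=1:−1/622080 t=2:+1/230400 t=3:−1/622080 t=4:+1/17418240 = 1/806400
(3j)²=2268/230945 [(4 7 7; 0 0 0)], sign=-1
Σ_t [4,4]: t=4:+1/209018880 = 1/209018880
(3j)²=25/5814 [(4 7 7; -4 -2 6)], sign=-1
⇒ 4πI² = 1275750/14919047
I = (+1)√(1275750/14919047/(4π)) = 0.08249114

0.082491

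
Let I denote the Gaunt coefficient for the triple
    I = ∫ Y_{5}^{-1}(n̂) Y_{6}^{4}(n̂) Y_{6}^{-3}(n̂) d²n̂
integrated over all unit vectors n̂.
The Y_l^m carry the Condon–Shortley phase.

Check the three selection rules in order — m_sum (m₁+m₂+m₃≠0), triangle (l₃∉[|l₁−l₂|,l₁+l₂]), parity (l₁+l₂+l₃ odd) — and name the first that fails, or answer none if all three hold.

azimuthal sum: -1 + 4 − 3 = 0  ✓
1 ≤ 6 ≤ 11 (triangle on l)  ✓
L = 5 + 6 + 6 = 17 (odd)  ✗

parity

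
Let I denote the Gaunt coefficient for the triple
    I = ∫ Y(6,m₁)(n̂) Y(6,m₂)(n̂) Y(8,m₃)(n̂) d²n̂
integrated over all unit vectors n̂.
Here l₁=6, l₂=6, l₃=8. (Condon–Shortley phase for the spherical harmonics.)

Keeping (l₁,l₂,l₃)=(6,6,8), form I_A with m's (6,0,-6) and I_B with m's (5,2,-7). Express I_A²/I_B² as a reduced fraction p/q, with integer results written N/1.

7/6

l's match ⇒ only the (l;m) 3-j factors differ between A and B.
A: triangle coeff Δ(6,6,8) = 1/1309458150; Σ_t [0,0]: t=0:+1/1393459200 = 1/1393459200; (3j)²=11/646 [(6 6 8; 6 0 -6)], sign=+1
B: triangle coeff Δ(6,6,8) = 1/1309458150; Σ_t [0,1]: t=0:+1/4877107200 t=1:−1/1219276800 = -1/1625702400; (3j)²=33/2261 [(6 6 8; 5 2 -7)], sign=+1
I_A²/I_B² = (11/646)/(33/2261) = 7/6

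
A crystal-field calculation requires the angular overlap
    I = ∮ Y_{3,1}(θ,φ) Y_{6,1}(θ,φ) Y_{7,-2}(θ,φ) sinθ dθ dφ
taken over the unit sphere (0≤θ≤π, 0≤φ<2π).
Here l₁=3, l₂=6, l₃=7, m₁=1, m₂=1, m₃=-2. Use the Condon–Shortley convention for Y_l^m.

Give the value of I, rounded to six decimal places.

Checks pass: Σm=0; 16 even; l₃=7∈[3,9].
(2·3+1)(2·6+1)(2·7+1) = 1365
Δ: 2! 4! 10! / 17! → 1/2042040
sum: t=0:+1/207360 t=1:−1/57600 t=2:+1/207360 = -1/129600
3j²(3 6 7; 0 0 0) = Δ·Π!·Σ² = 168/12155  (sign +1)
sum: t=0:+1/241920 t=1:−1/103680 t=2:+1/691200 = -59/14515200
3j²(3 6 7; 1 1 -2) = Δ·Π!·Σ² = 3481/340340  (sign +1)
combine: 4πI² = 1365·168/12155·3481/340340 = 438606/2272985
take √, sign +1: I = 0.12391791

0.123918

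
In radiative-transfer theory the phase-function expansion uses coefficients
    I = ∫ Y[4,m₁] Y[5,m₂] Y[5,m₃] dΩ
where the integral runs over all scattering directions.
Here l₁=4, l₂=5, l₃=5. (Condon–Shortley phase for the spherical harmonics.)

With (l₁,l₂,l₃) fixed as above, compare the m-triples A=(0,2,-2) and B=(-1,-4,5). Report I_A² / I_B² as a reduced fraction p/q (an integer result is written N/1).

1/72

l's match ⇒ only the (l;m) 3-j factors differ between A and B.
A: triangle coeff Δ(4,5,5) = 1/3153150; Σ_t [1,4]: t=1:−1/25920 t=2:+1/1920 t=3:−1/1728 t=4:+1/20736 = -1/20736; (3j)²=1/2574 [(4 5 5; 0 2 -2)], sign=+1
B: triangle coeff Δ(4,5,5) = 1/3153150; Σ_t [1,1]: t=1:−1/103680 = -1/103680; (3j)²=4/143 [(4 5 5; -1 -4 5)], sign=-1
I_A²/I_B² = (1/2574)/(4/143) = 1/72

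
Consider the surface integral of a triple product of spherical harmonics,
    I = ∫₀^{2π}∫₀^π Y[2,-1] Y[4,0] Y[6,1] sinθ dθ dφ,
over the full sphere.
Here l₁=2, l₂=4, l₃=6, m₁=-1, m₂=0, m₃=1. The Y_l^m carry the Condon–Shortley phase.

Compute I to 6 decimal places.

m-sum 0 ✓  L=12 even ✓  2≤6≤6 ✓
Π(2lᵢ+1) = 5×9×13 = 585
triangle coeff Δ(2,4,6) = 1/6435
Σ_t [0,0]: t=0:+1/2304 = 1/2304
(3j)²=5/143 [(2 4 6; 0 0 0)], sign=+1
Σ_t [0,0]: t=0:+1/3456 = 1/3456
(3j)²=35/1287 [(2 4 6; -1 0 1)], sign=-1
⇒ 4πI² = 875/1573
I = (-1)√(875/1573/(4π)) = -0.21039467

-0.210395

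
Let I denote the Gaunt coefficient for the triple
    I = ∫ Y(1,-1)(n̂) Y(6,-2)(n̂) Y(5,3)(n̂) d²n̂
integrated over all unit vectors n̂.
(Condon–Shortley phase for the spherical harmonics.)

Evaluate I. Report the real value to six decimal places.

Checks pass: Σm=0; 12 even; l₃=5∈[5,7].
(2·1+1)(2·6+1)(2·5+1) = 429
Δ: 2! 0! 10! / 13! → 1/858
sum: t=1:−1/14400 = -1/14400
3j²(1 6 5; 0 0 0) = Δ·Π!·Σ² = 6/143  (sign +1)
sum: t=2:+1/161280 = 1/161280
3j²(1 6 5; -1 -2 3) = Δ·Π!·Σ² = 1/143  (sign +1)
combine: 4πI² = 429·6/143·1/143 = 18/143
take √, sign +1: I = 0.10008369

0.100084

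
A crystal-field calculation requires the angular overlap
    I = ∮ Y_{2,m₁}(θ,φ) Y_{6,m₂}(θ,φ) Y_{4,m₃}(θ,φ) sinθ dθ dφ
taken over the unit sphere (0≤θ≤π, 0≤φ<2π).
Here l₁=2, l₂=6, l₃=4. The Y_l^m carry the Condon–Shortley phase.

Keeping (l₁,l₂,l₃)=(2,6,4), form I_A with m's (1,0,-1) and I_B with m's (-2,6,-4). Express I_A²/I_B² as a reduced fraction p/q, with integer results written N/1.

Same 2,6,4: normalisation and zero-m 3j drop out of the ratio.
A: Δ: 4! 0! 8! / 13! → 1/6435; sum: t=1:−1/4320 = -1/4320; 3j²(2 6 4; 1 0 -1) = Δ·Π!·Σ² = 8/429  (sign +1)
B: Δ: 4! 0! 8! / 13! → 1/6435; sum: t=4:+1/967680 = 1/967680; 3j²(2 6 4; -2 6 -4) = Δ·Π!·Σ² = 1/13  (sign +1)
I_A²/I_B² = (8/429)/(1/13) = 8/33

8/33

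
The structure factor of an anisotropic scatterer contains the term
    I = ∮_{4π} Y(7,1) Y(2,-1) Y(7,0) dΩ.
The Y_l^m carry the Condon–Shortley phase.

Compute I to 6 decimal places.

Checks pass: Σm=0; 16 even; l₃=7∈[5,9].
(2·7+1)(2·2+1)(2·7+1) = 1125
Δ: 2! 12! 2! / 17! → 1/185640
sum: t=0:+1/2419200 t=1:−1/518400 t=2:+1/2419200 = -1/907200
3j²(7 2 7; 0 0 0) = Δ·Π!·Σ² = 56/3315  (sign +1)
sum: t=0:+1/1036800 t=1:−1/1209600 = 1/7257600
3j²(7 2 7; 1 -1 0) = Δ·Π!·Σ² = 1/2210  (sign -1)
combine: 4πI² = 1125·56/3315·1/2210 = 420/48841
take √, sign -1: I = -0.02615938

-0.026159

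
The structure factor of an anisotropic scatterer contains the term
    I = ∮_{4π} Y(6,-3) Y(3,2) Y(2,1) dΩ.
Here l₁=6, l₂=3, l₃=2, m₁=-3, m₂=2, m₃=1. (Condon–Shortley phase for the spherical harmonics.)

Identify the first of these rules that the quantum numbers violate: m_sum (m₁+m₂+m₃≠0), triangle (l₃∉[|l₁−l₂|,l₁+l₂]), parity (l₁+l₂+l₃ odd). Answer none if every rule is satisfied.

Σmᵢ = 0  ✓
l₃∈[|l₁−l₂|,l₁+l₂]=[3,9], have l₃=2  ✗
Σlᵢ = 11 ⇒ odd

triangle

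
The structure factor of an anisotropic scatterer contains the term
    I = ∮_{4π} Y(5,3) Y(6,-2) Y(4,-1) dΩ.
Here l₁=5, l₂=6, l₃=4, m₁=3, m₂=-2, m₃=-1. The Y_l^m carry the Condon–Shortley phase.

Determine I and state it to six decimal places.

L=15 odd ⇒ parity kills the (l;000) factor ⇒ I = 0

0.000000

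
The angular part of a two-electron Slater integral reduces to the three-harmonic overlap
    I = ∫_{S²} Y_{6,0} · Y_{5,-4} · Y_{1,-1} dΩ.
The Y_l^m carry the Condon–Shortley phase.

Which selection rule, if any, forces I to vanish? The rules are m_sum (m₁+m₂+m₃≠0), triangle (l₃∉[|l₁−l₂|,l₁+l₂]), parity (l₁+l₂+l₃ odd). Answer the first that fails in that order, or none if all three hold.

m_sum

Σmᵢ = -5  ✗
l₃∈[|l₁−l₂|,l₁+l₂]=[1,11], have l₃=1
Σlᵢ = 12 ⇒ even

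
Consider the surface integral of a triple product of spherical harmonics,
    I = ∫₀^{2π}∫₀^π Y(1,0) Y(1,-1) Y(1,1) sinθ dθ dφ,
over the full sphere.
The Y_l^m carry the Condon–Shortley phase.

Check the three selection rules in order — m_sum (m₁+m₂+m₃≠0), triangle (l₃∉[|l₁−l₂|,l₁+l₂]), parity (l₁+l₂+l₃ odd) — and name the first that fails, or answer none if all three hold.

azimuthal sum: 0 − 1 + 1 = 0  ✓
0 ≤ 1 ≤ 2 (triangle on l)  ✓
L = 1 + 1 + 1 = 3 (odd)  ✗

parity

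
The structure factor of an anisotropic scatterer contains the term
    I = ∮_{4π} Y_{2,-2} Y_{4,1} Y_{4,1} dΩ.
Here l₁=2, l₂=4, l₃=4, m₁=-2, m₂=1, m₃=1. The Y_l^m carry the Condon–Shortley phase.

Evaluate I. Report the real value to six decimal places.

m-sum 0 ✓  L=10 even ✓  2≤4≤6 ✓
Π(2lᵢ+1) = 5×9×9 = 405
triangle coeff Δ(2,4,4) = 1/13860
Σ_t [0,2]: t=0:+1/192 t=1:−1/36 t=2:+1/192 = -5/288
(3j)²=20/693 [(2 4 4; 0 0 0)], sign=-1
Σ_t [2,2]: t=2:+1/144 = 1/144
(3j)²=10/231 [(2 4 4; -2 1 1)], sign=-1
⇒ 4πI² = 3000/5929
I = (+1)√(3000/5929/(4π)) = 0.20066192

0.200662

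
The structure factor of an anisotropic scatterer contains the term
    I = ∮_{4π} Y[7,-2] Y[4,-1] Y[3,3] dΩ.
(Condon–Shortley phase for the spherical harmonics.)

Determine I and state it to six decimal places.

0.061755

Rules hold: Σm=0, L=14 even, 3≤3≤11.
N = 15·9·7 = 945
Δ = 8!·6!·0!/15! = 1/45045
Racah Σ t=4..4: t=4:+1/20736 = 1/20736
⇒ 3j(7 4 3; 0 0 0)² = 35/1287, sgn -1
Racah Σ t=3..3: t=3:−1/518400 = -1/518400
⇒ 3j(7 4 3; -2 -1 3)² = 4/2145, sgn -1
4πI² = N·(3j₀)²·(3jₘ)² = 980/20449
I = +1·√(0.0479241/4π) = 0.06175499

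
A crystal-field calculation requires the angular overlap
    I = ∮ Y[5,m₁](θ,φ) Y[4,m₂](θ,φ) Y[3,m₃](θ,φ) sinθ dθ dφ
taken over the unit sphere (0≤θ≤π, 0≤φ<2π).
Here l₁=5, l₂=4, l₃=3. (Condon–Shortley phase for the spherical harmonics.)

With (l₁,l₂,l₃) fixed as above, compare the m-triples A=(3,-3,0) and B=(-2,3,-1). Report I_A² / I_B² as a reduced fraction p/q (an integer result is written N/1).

Same 5,4,3: normalisation and zero-m 3j drop out of the ratio.
A: Δ: 6! 4! 2! / 13! → 1/180180; sum: t=0:+1/2880 t=1:−1/1440 = -1/2880; 3j²(5 4 3; 3 -3 0) = Δ·Π!·Σ² = 7/715  (sign +1)
B: Δ: 6! 4! 2! / 13! → 1/180180; sum: t=5:−1/960 t=6:+1/4320 = -7/8640; 3j²(5 4 3; -2 3 -1) = Δ·Π!·Σ² = 343/12870  (sign -1)
I_A²/I_B² = (7/715)/(343/12870) = 18/49

18/49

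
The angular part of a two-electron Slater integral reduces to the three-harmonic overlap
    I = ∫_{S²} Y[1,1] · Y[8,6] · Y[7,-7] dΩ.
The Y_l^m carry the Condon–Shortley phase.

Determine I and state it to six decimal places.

0.030597

Checks pass: Σm=0; 16 even; l₃=7∈[7,9].
(2·1+1)(2·8+1)(2·7+1) = 765
Δ: 2! 0! 14! / 17! → 1/2040
sum: t=1:−1/25401600 = -1/25401600
3j²(1 8 7; 0 0 0) = Δ·Π!·Σ² = 8/255  (sign +1)
sum: t=0:+1/174356582400 = 1/174356582400
3j²(1 8 7; 1 6 -7) = Δ·Π!·Σ² = 1/2040  (sign +1)
combine: 4πI² = 765·8/255·1/2040 = 1/85
take √, sign +1: I = 0.03059748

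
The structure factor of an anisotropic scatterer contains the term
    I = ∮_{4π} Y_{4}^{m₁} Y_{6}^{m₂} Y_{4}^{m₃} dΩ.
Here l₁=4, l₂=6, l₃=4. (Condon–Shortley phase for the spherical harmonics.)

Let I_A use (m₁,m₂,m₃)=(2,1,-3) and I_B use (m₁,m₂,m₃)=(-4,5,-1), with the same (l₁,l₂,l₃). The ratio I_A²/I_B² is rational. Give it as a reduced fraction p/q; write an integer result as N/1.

169/264

Shared (l₁,l₂,l₃)=(4,6,4): N and (l;000)² cancel in I_A²/I_B².
A: Δ = 6!·2!·6!/15! = 1/1261260; Racah Σ t=1..2: t=1:−1/86400 t=2:+1/11520 = 13/172800; ⇒ 3j(4 6 4; 2 1 -3)² = 13/660, sgn -1
B: Δ = 6!·2!·6!/15! = 1/1261260; Racah Σ t=6..6: t=6:+1/172800 = 1/172800; ⇒ 3j(4 6 4; -4 5 -1)² = 2/65, sgn -1
I_A²/I_B² = (13/660)/(2/65) = 169/264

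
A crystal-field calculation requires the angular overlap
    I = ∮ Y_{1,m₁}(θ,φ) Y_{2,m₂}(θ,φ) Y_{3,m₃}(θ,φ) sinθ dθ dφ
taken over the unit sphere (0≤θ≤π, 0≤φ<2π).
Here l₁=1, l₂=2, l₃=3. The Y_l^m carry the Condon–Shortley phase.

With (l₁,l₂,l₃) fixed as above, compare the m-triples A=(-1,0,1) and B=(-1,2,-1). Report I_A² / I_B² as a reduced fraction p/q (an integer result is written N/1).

l's match ⇒ only the (l;m) 3-j factors differ between A and B.
A: triangle coeff Δ(1,2,3) = 1/105; Σ_t [0,0]: t=0:+1/8 = 1/8; (3j)²=2/35 [(1 2 3; -1 0 1)], sign=+1
B: triangle coeff Δ(1,2,3) = 1/105; Σ_t [0,0]: t=0:+1/48 = 1/48; (3j)²=1/105 [(1 2 3; -1 2 -1)], sign=+1
I_A²/I_B² = (2/35)/(1/105) = 6/1

6/1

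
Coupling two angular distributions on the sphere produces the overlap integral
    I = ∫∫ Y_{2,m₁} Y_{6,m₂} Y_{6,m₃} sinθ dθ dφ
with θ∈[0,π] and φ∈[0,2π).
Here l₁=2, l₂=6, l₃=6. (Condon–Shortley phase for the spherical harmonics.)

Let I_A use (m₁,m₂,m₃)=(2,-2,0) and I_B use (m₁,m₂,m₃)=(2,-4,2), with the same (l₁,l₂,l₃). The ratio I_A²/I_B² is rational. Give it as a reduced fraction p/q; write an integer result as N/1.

14/9

l's match ⇒ only the (l;m) 3-j factors differ between A and B.
A: triangle coeff Δ(2,6,6) = 1/90090; Σ_t [0,0]: t=0:+1/69120 = 1/69120; (3j)²=4/143 [(2 6 6; 2 -2 0)], sign=+1
B: triangle coeff Δ(2,6,6) = 1/90090; Σ_t [0,0]: t=0:+1/322560 = 1/322560; (3j)²=18/1001 [(2 6 6; 2 -4 2)], sign=+1
I_A²/I_B² = (4/143)/(18/1001) = 14/9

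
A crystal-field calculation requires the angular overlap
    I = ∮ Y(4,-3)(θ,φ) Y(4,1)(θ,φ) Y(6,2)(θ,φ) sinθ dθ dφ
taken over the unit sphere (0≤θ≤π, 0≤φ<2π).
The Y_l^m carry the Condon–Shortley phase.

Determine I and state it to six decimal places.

-0.165283

Checks pass: Σm=0; 14 even; l₃=6∈[0,8].
(2·4+1)(2·4+1)(2·6+1) = 1053
Δ: 2! 6! 6! / 15! → 1/1261260
sum: t=0:+1/4608 t=1:−1/1296 t=2:+1/4608 = -7/20736
3j²(4 4 6; 0 0 0) = Δ·Π!·Σ² = 20/1287  (sign -1)
sum: t=1:−1/34560 t=2:+1/8640 = 1/11520
3j²(4 4 6; -3 1 2) = Δ·Π!·Σ² = 3/143  (sign +1)
combine: 4πI² = 1053·20/1287·3/143 = 540/1573
take √, sign -1: I = -0.16528277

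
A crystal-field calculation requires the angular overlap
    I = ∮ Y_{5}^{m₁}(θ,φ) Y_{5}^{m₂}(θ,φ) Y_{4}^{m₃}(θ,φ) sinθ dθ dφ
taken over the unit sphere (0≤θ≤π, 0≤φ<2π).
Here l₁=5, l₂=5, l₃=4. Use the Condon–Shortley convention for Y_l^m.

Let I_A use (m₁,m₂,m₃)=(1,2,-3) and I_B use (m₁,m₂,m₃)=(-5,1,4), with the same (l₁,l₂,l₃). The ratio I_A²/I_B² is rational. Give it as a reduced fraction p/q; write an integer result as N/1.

5/12

Shared (l₁,l₂,l₃)=(5,5,4): N and (l;000)² cancel in I_A²/I_B².
A: Δ = 6!·4!·4!/15! = 1/3153150; Racah Σ t=3..4: t=3:−1/5184 t=4:+1/6912 = -1/20736; ⇒ 3j(5 5 4; 1 2 -3)² = 5/2574, sgn +1
B: Δ = 6!·4!·4!/15! = 1/3153150; Racah Σ t=6..6: t=6:+1/414720 = 1/414720; ⇒ 3j(5 5 4; -5 1 4)² = 2/429, sgn +1
I_A²/I_B² = (5/2574)/(2/429) = 5/12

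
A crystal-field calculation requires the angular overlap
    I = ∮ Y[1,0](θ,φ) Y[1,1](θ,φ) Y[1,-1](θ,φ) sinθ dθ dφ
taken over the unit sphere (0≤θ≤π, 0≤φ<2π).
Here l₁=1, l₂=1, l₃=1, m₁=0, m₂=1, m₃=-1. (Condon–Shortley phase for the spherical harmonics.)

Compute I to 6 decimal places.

0.000000

L=3 odd ⇒ parity kills the (l;000) factor ⇒ I = 0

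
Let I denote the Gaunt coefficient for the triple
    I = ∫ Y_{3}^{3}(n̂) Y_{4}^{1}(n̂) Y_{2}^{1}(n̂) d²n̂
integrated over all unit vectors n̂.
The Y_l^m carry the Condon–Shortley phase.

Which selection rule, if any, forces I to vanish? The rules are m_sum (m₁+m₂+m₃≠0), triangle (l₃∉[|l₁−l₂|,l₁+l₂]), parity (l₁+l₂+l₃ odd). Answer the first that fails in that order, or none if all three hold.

Σmᵢ = 5  ✗
l₃∈[|l₁−l₂|,l₁+l₂]=[1,7], have l₃=2
Σlᵢ = 9 ⇒ odd

m_sum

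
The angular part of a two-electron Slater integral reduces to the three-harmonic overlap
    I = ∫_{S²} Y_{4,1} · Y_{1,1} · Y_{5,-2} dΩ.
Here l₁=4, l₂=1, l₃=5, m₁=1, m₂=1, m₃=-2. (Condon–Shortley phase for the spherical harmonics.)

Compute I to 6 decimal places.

0.225034

m-sum 0 ✓  L=10 even ✓  3≤5≤5 ✓
Π(2lᵢ+1) = 9×3×11 = 297
triangle coeff Δ(4,1,5) = 1/495
Σ_t [0,0]: t=0:+1/576 = 1/576
(3j)²=5/99 [(4 1 5; 0 0 0)], sign=-1
Σ_t [0,0]: t=0:+1/1440 = 1/1440
(3j)²=7/165 [(4 1 5; 1 1 -2)], sign=-1
⇒ 4πI² = 7/11
I = (+1)√(7/11/(4π)) = 0.22503380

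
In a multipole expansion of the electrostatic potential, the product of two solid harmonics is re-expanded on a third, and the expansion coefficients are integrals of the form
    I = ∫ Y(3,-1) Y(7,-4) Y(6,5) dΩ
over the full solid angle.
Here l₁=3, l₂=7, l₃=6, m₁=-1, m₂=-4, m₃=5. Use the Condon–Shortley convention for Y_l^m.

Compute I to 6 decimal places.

Checks pass: Σm=0; 16 even; l₃=6∈[4,10].
(2·3+1)(2·7+1)(2·6+1) = 1365
Δ: 4! 2! 10! / 17! → 1/2042040
sum: t=1:−1/207360 t=2:+1/57600 t=3:−1/207360 = 1/129600
3j²(3 7 6; 0 0 0) = Δ·Π!·Σ² = 168/12155  (sign +1)
sum: t=2:+1/2903040 t=3:−1/21772800 = 13/43545600
3j²(3 7 6; -1 -4 5) = Δ·Π!·Σ² = 143/7140  (sign -1)
combine: 4πI² = 1365·168/12155·143/7140 = 546/1445
take √, sign -1: I = -0.17340334

-0.173403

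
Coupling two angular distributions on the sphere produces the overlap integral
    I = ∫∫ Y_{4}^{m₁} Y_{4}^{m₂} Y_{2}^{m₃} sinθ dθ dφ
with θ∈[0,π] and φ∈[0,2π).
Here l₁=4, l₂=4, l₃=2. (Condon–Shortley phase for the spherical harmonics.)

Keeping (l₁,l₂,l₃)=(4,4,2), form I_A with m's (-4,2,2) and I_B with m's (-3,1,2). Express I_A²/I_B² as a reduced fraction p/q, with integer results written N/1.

4/9

Shared (l₁,l₂,l₃)=(4,4,2): N and (l;000)² cancel in I_A²/I_B².
A: Δ = 6!·2!·2!/11! = 1/13860; Racah Σ t=6..6: t=6:+1/2880 = 1/2880; ⇒ 3j(4 4 2; -4 2 2)² = 2/165, sgn +1
B: Δ = 6!·2!·2!/11! = 1/13860; Racah Σ t=5..5: t=5:−1/480 = -1/480; ⇒ 3j(4 4 2; -3 1 2)² = 3/110, sgn -1
I_A²/I_B² = (2/165)/(3/110) = 4/9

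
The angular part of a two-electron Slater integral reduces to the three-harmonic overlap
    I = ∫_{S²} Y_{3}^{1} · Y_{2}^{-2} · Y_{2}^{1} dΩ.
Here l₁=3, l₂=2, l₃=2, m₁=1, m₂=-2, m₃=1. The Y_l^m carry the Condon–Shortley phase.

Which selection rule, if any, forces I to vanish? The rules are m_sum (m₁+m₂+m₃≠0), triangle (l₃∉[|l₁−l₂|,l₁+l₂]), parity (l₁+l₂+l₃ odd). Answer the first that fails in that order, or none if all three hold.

parity

Σmᵢ = 0  ✓
l₃∈[|l₁−l₂|,l₁+l₂]=[1,5], have l₃=2  ✓
Σlᵢ = 7 ⇒ odd  ✗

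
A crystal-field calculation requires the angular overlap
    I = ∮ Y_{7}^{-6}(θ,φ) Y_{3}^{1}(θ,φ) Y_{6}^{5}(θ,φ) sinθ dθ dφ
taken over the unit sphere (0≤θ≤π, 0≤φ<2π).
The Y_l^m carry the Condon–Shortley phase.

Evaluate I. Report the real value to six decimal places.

m-sum 0 ✓  L=16 even ✓  4≤6≤10 ✓
Π(2lᵢ+1) = 15×7×13 = 1365
triangle coeff Δ(7,3,6) = 1/2042040
Σ_t [1,3]: t=1:−1/207360 t=2:+1/57600 t=3:−1/207360 = 1/129600
(3j)²=168/12155 [(7 3 6; 0 0 0)], sign=+1
Σ_t [3,4]: t=3:−1/21772800 t=4:+1/17418240 = 1/87091200
(3j)²=11/14280 [(7 3 6; -6 1 5)], sign=-1
⇒ 4πI² = 21/1445
I = (-1)√(21/1445/(4π)) = -0.03400719

-0.034007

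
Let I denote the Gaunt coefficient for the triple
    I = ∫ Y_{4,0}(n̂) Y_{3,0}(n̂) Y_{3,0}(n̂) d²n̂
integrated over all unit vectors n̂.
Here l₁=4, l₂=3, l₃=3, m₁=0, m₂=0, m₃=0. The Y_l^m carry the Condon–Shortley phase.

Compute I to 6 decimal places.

0.153870

m-sum 0 ✓  L=10 even ✓  1≤3≤7 ✓
Π(2lᵢ+1) = 9×7×7 = 441
triangle coeff Δ(4,3,3) = 1/34650
Σ_t [1,3]: t=1:−1/72 t=2:+1/16 t=3:−1/72 = 5/144
(3j)²=2/77 [(4 3 3; 0 0 0)], sign=-1
(m-triple is (0,0,0) — same symbol as above.)
⇒ 4πI² = 36/121
I = (+1)√(36/121/(4π)) = 0.15386989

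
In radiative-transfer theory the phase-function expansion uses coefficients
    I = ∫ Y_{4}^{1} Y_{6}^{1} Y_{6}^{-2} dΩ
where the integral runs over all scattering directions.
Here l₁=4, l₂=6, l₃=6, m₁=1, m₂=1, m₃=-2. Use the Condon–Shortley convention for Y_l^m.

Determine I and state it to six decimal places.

Rules hold: Σm=0, L=16 even, 2≤6≤10.
N = 9·13·13 = 1521
Δ = 4!·4!·8!/17! = 1/15315300
Racah Σ t=0..4: t=0:+1/829440 t=1:−1/25920 t=2:+1/9216 t=3:−1/25920 t=4:+1/829440 = 7/207360
⇒ 3j(4 6 6; 0 0 0)² = 28/2431, sgn +1
Racah Σ t=0..3: t=0:+1/725760 t=1:−1/34560 t=2:+1/17280 t=3:−1/82944 = 53/2903040
⇒ 3j(4 6 6; 1 1 -2)² = 2809/306306, sgn +1
4πI² = N·(3j₀)²·(3jₘ)² = 5618/34969
I = +1·√(0.160657/4π) = 0.11306920

0.113069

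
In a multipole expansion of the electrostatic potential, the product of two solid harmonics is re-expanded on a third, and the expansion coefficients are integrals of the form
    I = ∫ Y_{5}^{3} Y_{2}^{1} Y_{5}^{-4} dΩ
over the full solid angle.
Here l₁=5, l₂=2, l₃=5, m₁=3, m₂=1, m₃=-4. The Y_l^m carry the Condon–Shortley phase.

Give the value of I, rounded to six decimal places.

0.196098

m-sum 0 ✓  L=12 even ✓  3≤5≤7 ✓
Π(2lᵢ+1) = 11×5×11 = 605
triangle coeff Δ(5,2,5) = 1/38610
Σ_t [0,2]: t=0:+1/2880 t=1:−1/576 t=2:+1/2880 = -1/960
(3j)²=10/429 [(5 2 5; 0 0 0)], sign=+1
Σ_t [1,2]: t=1:−1/10080 t=2:+1/80640 = -1/11520
(3j)²=49/1430 [(5 2 5; 3 1 -4)], sign=+1
⇒ 4πI² = 245/507
I = (+1)√(245/507/(4π)) = 0.19609844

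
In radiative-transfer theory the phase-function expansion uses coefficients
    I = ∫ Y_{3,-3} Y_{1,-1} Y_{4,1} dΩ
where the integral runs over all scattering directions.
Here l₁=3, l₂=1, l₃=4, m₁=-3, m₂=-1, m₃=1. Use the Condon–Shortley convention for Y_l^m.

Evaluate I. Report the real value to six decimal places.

0.000000

Σmᵢ = -3 ≠ 0, so the φ-integral vanishes; I = 0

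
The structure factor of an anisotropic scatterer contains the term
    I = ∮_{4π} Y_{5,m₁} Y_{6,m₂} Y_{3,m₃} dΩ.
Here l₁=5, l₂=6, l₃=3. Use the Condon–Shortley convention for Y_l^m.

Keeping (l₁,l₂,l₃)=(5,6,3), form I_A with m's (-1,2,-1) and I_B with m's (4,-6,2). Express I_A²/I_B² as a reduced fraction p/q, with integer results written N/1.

14/33

Same 5,6,3: normalisation and zero-m 3j drop out of the ratio.
A: Δ: 8! 2! 4! / 15! → 1/675675; sum: t=4:+1/27648 t=5:−1/4320 t=6:+1/11520 = -1/9216; 3j²(5 6 3; -1 2 -1) = Δ·Π!·Σ² = 2/143  (sign -1)
B: Δ: 8! 2! 4! / 15! → 1/675675; sum: t=0:+1/967680 = 1/967680; 3j²(5 6 3; 4 -6 2) = Δ·Π!·Σ² = 3/91  (sign -1)
I_A²/I_B² = (2/143)/(3/91) = 14/33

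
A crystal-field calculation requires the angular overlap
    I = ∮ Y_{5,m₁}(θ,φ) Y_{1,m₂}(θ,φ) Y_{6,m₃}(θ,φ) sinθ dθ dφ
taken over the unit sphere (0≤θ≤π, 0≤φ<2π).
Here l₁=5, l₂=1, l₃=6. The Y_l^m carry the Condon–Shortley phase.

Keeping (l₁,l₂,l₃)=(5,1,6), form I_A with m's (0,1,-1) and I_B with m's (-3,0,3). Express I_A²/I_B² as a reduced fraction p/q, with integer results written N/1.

7/9

Shared (l₁,l₂,l₃)=(5,1,6): N and (l;000)² cancel in I_A²/I_B².
A: Δ = 0!·10!·2!/13! = 1/858; Racah Σ t=0..0: t=0:+1/28800 = 1/28800; ⇒ 3j(5 1 6; 0 1 -1)² = 7/286, sgn -1
B: Δ = 0!·10!·2!/13! = 1/858; Racah Σ t=0..0: t=0:+1/80640 = 1/80640; ⇒ 3j(5 1 6; -3 0 3)² = 9/286, sgn -1
I_A²/I_B² = (7/286)/(9/286) = 7/9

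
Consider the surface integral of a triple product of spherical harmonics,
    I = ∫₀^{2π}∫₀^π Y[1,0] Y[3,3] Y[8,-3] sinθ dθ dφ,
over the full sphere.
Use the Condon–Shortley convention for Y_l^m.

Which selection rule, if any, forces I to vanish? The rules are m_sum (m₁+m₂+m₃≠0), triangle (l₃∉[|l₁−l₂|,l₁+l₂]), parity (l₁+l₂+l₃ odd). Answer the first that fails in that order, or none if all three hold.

Σmᵢ = 0  ✓
l₃∈[|l₁−l₂|,l₁+l₂]=[2,4], have l₃=8  ✗
Σlᵢ = 12 ⇒ even

triangle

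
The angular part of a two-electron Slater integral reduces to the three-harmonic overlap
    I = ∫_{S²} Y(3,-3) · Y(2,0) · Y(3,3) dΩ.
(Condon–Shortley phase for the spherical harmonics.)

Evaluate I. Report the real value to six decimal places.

0.210261

Rules hold: Σm=0, L=8 even, 1≤3≤5.
N = 7·5·7 = 245
Δ = 2!·4!·2!/9! = 1/3780
Racah Σ t=0..2: t=0:+1/24 t=1:−1/4 t=2:+1/24 = -1/6
⇒ 3j(3 2 3; 0 0 0)² = 4/105, sgn +1
Racah Σ t=2..2: t=2:+1/96 = 1/96
⇒ 3j(3 2 3; -3 0 3)² = 5/84, sgn +1
4πI² = N·(3j₀)²·(3jₘ)² = 5/9
I = +1·√(0.555556/4π) = 0.21026104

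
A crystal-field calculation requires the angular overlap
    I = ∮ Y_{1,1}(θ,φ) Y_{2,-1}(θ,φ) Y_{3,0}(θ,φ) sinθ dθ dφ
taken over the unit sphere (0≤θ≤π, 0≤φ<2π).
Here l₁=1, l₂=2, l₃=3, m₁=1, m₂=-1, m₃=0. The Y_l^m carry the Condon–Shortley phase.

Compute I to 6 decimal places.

Rules hold: Σm=0, L=6 even, 1≤3≤3.
N = 3·5·7 = 105
Δ = 0!·2!·4!/7! = 1/105
Racah Σ t=0..0: t=0:+1/4 = 1/4
⇒ 3j(1 2 3; 0 0 0)² = 3/35, sgn -1
Racah Σ t=0..0: t=0:+1/12 = 1/12
⇒ 3j(1 2 3; 1 -1 0)² = 1/35, sgn -1
4πI² = N·(3j₀)²·(3jₘ)² = 9/35
I = +1·√(0.257143/4π) = 0.14304817

0.143048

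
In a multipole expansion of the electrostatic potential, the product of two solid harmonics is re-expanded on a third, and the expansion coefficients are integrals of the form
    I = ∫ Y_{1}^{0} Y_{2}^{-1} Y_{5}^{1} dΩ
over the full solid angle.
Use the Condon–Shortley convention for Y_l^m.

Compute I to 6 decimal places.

0.000000

|1−2|≤5≤1+2 violated ⇒ I = 0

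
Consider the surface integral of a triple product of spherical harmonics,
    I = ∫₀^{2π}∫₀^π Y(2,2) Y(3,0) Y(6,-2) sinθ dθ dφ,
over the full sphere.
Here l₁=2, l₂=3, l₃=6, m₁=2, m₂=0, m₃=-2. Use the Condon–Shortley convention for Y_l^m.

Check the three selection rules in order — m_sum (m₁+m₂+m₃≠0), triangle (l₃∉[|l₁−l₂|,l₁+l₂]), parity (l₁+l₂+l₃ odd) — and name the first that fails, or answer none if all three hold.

m₁+m₂+m₃ = 2 + 0 − 2 = 0  ✓
triangle: |2−3|=1 ≤ l₃=6 ≤ 2+3=5  ✗
parity: l₁+l₂+l₃ = 11 is odd

triangle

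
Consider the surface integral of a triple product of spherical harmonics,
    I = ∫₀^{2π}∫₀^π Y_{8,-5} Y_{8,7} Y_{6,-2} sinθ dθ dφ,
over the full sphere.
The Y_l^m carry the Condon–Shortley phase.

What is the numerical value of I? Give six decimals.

0.040313

Rules hold: Σm=0, L=22 even, 0≤6≤16.
N = 17·17·13 = 3757
Δ = 10!·6!·6!/23! = 1/13742520792
Racah Σ t=2..8: t=2:+1/41803776000 t=3:−1/435456000 t=4:+1/39813120 t=5:−1/18662400 t=6:+1/39813120 t=7:−1/435456000 t=8:+1/41803776000 = -11/1393459200
⇒ 3j(8 8 6; 0 0 0)² = 600/96577, sgn -1
Racah Σ t=9..10: t=9:−1/12541132800 t=10:+1/15676416000 = -1/62705664000
⇒ 3j(8 8 6; -5 7 -2)² = 13/14858, sgn -1
4πI² = N·(3j₀)²·(3jₘ)² = 3900/190969
I = +1·√(0.0204222/4π) = 0.04031308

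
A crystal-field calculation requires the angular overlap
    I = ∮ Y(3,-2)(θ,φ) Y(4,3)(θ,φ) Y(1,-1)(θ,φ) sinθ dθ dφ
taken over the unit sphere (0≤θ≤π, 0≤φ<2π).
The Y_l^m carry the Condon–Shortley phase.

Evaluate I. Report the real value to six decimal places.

-0.282095

Checks pass: Σm=0; 8 even; l₃=1∈[1,7].
(2·3+1)(2·4+1)(2·1+1) = 189
Δ: 6! 0! 2! / 9! → 1/252
sum: t=3:−1/36 = -1/36
3j²(3 4 1; 0 0 0) = Δ·Π!·Σ² = 4/63  (sign +1)
sum: t=5:−1/240 = -1/240
3j²(3 4 1; -2 3 -1) = Δ·Π!·Σ² = 1/12  (sign -1)
combine: 4πI² = 189·4/63·1/12 = 1/1
take √, sign -1: I = -0.28209479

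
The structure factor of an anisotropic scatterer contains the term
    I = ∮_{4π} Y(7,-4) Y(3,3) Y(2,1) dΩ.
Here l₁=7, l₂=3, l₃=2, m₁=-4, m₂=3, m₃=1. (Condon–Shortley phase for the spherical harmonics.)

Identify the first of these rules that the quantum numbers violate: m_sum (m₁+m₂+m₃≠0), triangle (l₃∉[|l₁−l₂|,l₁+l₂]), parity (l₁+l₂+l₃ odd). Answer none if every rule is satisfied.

triangle

azimuthal sum: -4 + 3 + 1 = 0  ✓
4 ≤ 2 ≤ 10 (triangle on l)  ✗
L = 7 + 3 + 2 = 12 (even)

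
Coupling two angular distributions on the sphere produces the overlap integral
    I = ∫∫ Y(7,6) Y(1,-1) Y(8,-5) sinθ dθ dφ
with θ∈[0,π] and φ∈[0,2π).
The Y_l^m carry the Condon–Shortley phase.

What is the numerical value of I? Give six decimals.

Checks pass: Σm=0; 16 even; l₃=8∈[6,8].
(2·7+1)(2·1+1)(2·8+1) = 765
Δ: 0! 14! 2! / 17! → 1/2040
sum: t=0:+1/25401600 = 1/25401600
3j²(7 1 8; 0 0 0) = Δ·Π!·Σ² = 8/255  (sign +1)
sum: t=0:+1/12454041600 = 1/12454041600
3j²(7 1 8; 6 -1 -5) = Δ·Π!·Σ² = 1/680  (sign -1)
combine: 4πI² = 765·8/255·1/680 = 3/85
take √, sign -1: I = -0.05299638

-0.052996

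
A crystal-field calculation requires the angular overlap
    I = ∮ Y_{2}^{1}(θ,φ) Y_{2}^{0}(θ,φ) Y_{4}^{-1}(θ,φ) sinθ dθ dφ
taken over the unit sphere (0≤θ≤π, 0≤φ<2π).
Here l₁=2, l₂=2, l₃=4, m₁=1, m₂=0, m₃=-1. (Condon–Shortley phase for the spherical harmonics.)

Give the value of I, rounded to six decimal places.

-0.220728

Rules hold: Σm=0, L=8 even, 0≤4≤4.
N = 5·5·9 = 225
Δ = 0!·4!·4!/9! = 1/630
Racah Σ t=0..0: t=0:+1/16 = 1/16
⇒ 3j(2 2 4; 0 0 0)² = 2/35, sgn +1
Racah Σ t=0..0: t=0:+1/24 = 1/24
⇒ 3j(2 2 4; 1 0 -1)² = 1/21, sgn -1
4πI² = N·(3j₀)²·(3jₘ)² = 30/49
I = -1·√(0.612245/4π) = -0.22072812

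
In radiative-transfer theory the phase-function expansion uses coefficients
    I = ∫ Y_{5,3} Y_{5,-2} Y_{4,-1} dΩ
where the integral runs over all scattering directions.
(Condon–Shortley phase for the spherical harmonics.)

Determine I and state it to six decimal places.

-0.118854

Checks pass: Σm=0; 14 even; l₃=4∈[0,10].
(2·5+1)(2·5+1)(2·4+1) = 1089
Δ: 6! 4! 4! / 15! → 1/3153150
sum: t=1:−1/69120 t=2:+1/1728 t=3:−1/576 t=4:+1/1728 t=5:−1/69120 = -7/11520
3j²(5 5 4; 0 0 0) = Δ·Π!·Σ² = 2/143  (sign -1)
sum: t=0:+1/17280 t=1:−1/2880 t=2:+1/6912 = -1/6912
3j²(5 5 4; 3 -2 -1) = Δ·Π!·Σ² = 5/429  (sign +1)
combine: 4πI² = 1089·2/143·5/429 = 30/169
take √, sign -1: I = -0.11885360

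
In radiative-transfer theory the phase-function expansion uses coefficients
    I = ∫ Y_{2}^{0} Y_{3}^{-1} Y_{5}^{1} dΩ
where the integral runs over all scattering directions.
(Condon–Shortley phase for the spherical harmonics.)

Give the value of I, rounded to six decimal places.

-0.227318

Checks pass: Σm=0; 10 even; l₃=5∈[1,5].
(2·2+1)(2·3+1)(2·5+1) = 385
Δ: 0! 4! 6! / 11! → 1/2310
sum: t=0:+1/144 = 1/144
3j²(2 3 5; 0 0 0) = Δ·Π!·Σ² = 10/231  (sign -1)
sum: t=0:+1/192 = 1/192
3j²(2 3 5; 0 -1 1) = Δ·Π!·Σ² = 3/77  (sign +1)
combine: 4πI² = 385·10/231·3/77 = 50/77
take √, sign -1: I = -0.22731846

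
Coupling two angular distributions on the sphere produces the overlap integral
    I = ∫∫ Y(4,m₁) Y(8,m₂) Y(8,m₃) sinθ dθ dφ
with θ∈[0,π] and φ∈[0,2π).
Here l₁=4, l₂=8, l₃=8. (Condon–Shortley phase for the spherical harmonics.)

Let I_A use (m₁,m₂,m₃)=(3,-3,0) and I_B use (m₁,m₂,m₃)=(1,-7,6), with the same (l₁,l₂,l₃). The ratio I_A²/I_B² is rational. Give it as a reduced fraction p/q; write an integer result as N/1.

99/169

l's match ⇒ only the (l;m) 3-j factors differ between A and B.
A: triangle coeff Δ(4,8,8) = 1/185175900; Σ_t [0,1]: t=0:+1/87091200 t=1:−1/139345920 = 1/232243200; (3j)²=33/8398 [(4 8 8; 3 -3 0)], sign=+1
B: triangle coeff Δ(4,8,8) = 1/185175900; Σ_t [0,1]: t=0:+1/5748019200 t=1:−1/11496038400 = 1/11496038400; (3j)²=13/1938 [(4 8 8; 1 -7 6)], sign=+1
I_A²/I_B² = (33/8398)/(13/1938) = 99/169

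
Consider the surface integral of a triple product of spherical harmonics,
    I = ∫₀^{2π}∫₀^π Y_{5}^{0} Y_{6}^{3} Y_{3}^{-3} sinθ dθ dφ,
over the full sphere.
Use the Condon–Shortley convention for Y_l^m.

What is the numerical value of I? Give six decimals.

Checks pass: Σm=0; 14 even; l₃=3∈[1,11].
(2·5+1)(2·6+1)(2·3+1) = 1001
Δ: 8! 2! 4! / 15! → 1/675675
sum: t=3:−1/8640 t=4:+1/2304 t=5:−1/8640 = 7/34560
3j²(5 6 3; 0 0 0) = Δ·Π!·Σ² = 7/429  (sign -1)
sum: t=5:−1/34560 = -1/34560
3j²(5 6 3; 0 3 -3) = Δ·Π!·Σ² = 4/143  (sign -1)
combine: 4πI² = 1001·7/429·4/143 = 196/429
take √, sign +1: I = 0.19067531

0.190675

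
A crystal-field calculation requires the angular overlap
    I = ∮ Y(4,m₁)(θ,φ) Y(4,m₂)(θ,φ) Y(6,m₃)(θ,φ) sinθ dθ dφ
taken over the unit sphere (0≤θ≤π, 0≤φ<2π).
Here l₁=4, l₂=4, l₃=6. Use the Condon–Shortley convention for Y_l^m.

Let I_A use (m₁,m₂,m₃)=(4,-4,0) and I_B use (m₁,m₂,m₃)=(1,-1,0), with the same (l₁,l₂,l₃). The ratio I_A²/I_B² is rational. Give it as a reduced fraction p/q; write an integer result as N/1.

16/1

Same 4,4,6: normalisation and zero-m 3j drop out of the ratio.
A: Δ: 2! 6! 6! / 15! → 1/1261260; sum: t=0:+1/1036800 = 1/1036800; 3j²(4 4 6; 4 -4 0) = Δ·Π!·Σ² = 4/6435  (sign +1)
B: Δ: 2! 6! 6! / 15! → 1/1261260; sum: t=0:+1/2592 t=1:−1/2304 t=2:+1/28800 = -7/518400; 3j²(4 4 6; 1 -1 0) = Δ·Π!·Σ² = 1/25740  (sign -1)
I_A²/I_B² = (4/6435)/(1/25740) = 16/1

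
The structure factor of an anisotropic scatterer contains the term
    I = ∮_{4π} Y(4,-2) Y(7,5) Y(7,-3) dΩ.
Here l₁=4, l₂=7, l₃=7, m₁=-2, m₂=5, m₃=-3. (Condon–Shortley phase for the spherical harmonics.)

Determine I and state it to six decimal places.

m-sum 0 ✓  L=18 even ✓  3≤7≤11 ✓
Π(2lᵢ+1) = 9×15×15 = 2025
triangle coeff Δ(4,7,7) = 1/58198140
Σ_t [0,4]: t=0:+1/17418240 t=1:−1/622080 t=2:+1/230400 t=3:−1/622080 t=4:+1/17418240 = 1/806400
(3j)²=2268/230945 [(4 7 7; 0 0 0)], sign=-1
Σ_t [2,4]: t=2:+1/348364800 t=3:−1/13063680 t=4:+1/7741440 = 29/522547200
(3j)²=1682/264537 [(4 7 7; -2 5 -3)], sign=+1
⇒ 4πI² = 24523560/193947611
I = (-1)√(24523560/193947611/(4π)) = -0.10031009

-0.100310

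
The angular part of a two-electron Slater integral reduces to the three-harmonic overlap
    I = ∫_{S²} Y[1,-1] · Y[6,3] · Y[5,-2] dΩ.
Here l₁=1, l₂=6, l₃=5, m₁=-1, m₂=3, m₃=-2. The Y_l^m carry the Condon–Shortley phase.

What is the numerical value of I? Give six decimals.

-0.245154

Checks pass: Σm=0; 12 even; l₃=5∈[5,7].
(2·1+1)(2·6+1)(2·5+1) = 429
Δ: 2! 0! 10! / 13! → 1/858
sum: t=1:−1/14400 = -1/14400
3j²(1 6 5; 0 0 0) = Δ·Π!·Σ² = 6/143  (sign +1)
sum: t=2:+1/60480 = 1/60480
3j²(1 6 5; -1 3 -2) = Δ·Π!·Σ² = 6/143  (sign -1)
combine: 4πI² = 429·6/143·6/143 = 108/143
take √, sign -1: I = -0.24515397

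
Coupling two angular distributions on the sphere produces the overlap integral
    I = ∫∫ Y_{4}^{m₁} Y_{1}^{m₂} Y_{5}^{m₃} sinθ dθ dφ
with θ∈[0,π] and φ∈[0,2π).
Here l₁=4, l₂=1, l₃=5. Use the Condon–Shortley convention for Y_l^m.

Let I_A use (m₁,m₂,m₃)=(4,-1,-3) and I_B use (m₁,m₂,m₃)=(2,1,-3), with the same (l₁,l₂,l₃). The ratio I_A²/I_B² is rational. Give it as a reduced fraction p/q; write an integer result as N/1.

Shared (l₁,l₂,l₃)=(4,1,5): N and (l;000)² cancel in I_A²/I_B².
A: Δ = 0!·8!·2!/11! = 1/495; Racah Σ t=0..0: t=0:+1/80640 = 1/80640; ⇒ 3j(4 1 5; 4 -1 -3)² = 1/495, sgn +1
B: Δ = 0!·8!·2!/11! = 1/495; Racah Σ t=0..0: t=0:+1/2880 = 1/2880; ⇒ 3j(4 1 5; 2 1 -3)² = 28/495, sgn +1
I_A²/I_B² = (1/495)/(28/495) = 1/28

1/28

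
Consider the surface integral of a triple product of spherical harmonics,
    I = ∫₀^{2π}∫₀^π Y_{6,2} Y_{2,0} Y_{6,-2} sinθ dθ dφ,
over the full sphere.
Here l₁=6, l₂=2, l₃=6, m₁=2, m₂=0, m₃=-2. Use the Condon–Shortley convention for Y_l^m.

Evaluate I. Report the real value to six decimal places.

0.114688

Rules hold: Σm=0, L=14 even, 4≤6≤8.
N = 13·5·13 = 845
Δ = 2!·10!·2!/15! = 1/90090
Racah Σ t=0..2: t=0:+1/69120 t=1:−1/14400 t=2:+1/69120 = -7/172800
⇒ 3j(6 2 6; 0 0 0)² = 14/715, sgn -1
Racah Σ t=0..2: t=0:+1/69120 t=1:−1/30240 t=2:+1/322560 = -1/64512
⇒ 3j(6 2 6; 2 0 -2)² = 10/1001, sgn -1
4πI² = N·(3j₀)²·(3jₘ)² = 20/121
I = +1·√(0.165289/4π) = 0.11468784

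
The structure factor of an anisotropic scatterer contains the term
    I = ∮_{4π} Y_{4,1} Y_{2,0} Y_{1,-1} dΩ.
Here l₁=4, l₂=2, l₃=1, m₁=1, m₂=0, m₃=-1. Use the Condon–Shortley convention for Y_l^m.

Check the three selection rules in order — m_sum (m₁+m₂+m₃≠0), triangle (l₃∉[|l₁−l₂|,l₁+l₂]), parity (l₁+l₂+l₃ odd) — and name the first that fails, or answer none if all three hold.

triangle

azimuthal sum: 1 + 0 − 1 = 0  ✓
2 ≤ 1 ≤ 6 (triangle on l)  ✗
L = 4 + 2 + 1 = 7 (odd)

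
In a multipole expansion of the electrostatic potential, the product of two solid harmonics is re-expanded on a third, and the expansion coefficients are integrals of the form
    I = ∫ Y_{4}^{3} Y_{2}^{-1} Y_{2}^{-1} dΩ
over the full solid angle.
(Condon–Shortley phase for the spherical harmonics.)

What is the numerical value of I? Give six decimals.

Σmᵢ = 1 ≠ 0, so the φ-integral vanishes; I = 0

0.000000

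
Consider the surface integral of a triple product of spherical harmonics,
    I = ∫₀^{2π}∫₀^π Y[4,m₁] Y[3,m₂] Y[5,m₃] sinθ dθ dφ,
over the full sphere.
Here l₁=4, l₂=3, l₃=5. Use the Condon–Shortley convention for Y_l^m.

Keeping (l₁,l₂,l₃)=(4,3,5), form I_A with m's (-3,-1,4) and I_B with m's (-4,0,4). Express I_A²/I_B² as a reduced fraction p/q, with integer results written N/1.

1/24

l's match ⇒ only the (l;m) 3-j factors differ between A and B.
A: triangle coeff Δ(4,3,5) = 1/180180; Σ_t [1,2]: t=1:−1/4320 t=2:+1/5760 = -1/17280; (3j)²=7/4290 [(4 3 5; -3 -1 4)], sign=+1
B: triangle coeff Δ(4,3,5) = 1/180180; Σ_t [2,2]: t=2:+1/8640 = 1/8640; (3j)²=28/715 [(4 3 5; -4 0 4)], sign=-1
I_A²/I_B² = (7/4290)/(28/715) = 1/24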